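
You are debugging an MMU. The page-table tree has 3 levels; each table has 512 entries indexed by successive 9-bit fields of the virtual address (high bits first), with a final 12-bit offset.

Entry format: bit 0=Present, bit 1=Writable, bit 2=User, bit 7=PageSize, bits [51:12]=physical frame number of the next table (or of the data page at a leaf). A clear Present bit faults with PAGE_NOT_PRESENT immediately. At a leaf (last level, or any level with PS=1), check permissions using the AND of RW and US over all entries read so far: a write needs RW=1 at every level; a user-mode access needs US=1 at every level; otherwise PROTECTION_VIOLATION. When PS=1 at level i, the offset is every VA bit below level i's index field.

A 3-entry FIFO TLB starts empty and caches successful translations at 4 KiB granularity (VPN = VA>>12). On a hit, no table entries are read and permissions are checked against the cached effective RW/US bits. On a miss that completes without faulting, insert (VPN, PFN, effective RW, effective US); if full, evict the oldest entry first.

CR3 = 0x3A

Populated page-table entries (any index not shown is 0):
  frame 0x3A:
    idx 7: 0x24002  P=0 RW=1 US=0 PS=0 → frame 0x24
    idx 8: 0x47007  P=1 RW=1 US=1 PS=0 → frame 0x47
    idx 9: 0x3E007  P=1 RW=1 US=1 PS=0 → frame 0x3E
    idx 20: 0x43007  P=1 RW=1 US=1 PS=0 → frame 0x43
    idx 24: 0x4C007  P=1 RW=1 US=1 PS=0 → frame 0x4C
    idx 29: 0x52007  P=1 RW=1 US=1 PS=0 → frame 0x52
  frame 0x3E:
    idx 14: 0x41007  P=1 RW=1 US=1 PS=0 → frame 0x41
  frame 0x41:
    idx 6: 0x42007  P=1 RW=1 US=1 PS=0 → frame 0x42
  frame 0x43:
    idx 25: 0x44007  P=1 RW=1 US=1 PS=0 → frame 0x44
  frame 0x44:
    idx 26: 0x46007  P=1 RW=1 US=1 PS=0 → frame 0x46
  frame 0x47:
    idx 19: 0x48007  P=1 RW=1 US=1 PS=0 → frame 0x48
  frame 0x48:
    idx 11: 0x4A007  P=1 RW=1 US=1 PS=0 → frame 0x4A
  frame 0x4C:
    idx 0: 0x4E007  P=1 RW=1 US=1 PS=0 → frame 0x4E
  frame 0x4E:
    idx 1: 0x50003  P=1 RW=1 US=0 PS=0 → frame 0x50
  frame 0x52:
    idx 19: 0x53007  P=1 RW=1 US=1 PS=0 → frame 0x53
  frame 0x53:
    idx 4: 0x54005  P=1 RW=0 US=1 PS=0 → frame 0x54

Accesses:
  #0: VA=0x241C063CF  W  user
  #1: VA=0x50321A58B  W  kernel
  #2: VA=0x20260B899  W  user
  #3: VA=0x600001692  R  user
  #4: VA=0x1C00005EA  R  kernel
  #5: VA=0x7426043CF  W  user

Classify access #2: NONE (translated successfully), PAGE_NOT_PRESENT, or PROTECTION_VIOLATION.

Per-access translation:
#0 VA=0x241C063CF (w,user):
  L0 @0x3A[9] → 0x3E007  P=1,RW=1,US=1,PS=0
  L1 @0x3E[14] → 0x41007  P=1,RW=1,US=1,PS=0
  L2 @0x41[6] → 0x42007  P=1,RW=1,US=1,PS=0
  ✓ 0x423CF  — 3 lookups
#1 VA=0x50321A58B (w,kernel):
  L0 @0x3A[20] → 0x43007  P=1,RW=1,US=1,PS=0
  L1 @0x43[25] → 0x44007  P=1,RW=1,US=1,PS=0
  L2 @0x44[26] → 0x46007  P=1,RW=1,US=1,PS=0
  ✓ 0x4658B  — 3 lookups
#2 VA=0x20260B899 (w,user):
  L0 @0x3A[8] → 0x47007  P=1,RW=1,US=1,PS=0
  L1 @0x47[19] → 0x48007  P=1,RW=1,US=1,PS=0
  L2 @0x48[11] → 0x4A007  P=1,RW=1,US=1,PS=0
  ✓ 0x4A899  — 3 lookups
#3 VA=0x600001692 (r,user):
  L0 @0x3A[24] → 0x4C007  P=1,RW=1,US=1,PS=0
  L1 @0x4C[0] → 0x4E007  P=1,RW=1,US=1,PS=0
  L2 @0x4E[1] → 0x50003  P=1,RW=1,US=0,PS=0
  ✗ PROTECTION_VIOLATION  [3 reads]
#4 VA=0x1C00005EA (r,kernel):
  L0 @0x3A[7] → 0x24002  P=0,RW=1,US=0,PS=0
  ✗ PAGE_NOT_PRESENT  [1 reads]
#5 VA=0x7426043CF (w,user):
  L0 @0x3A[29] → 0x52007  P=1,RW=1,US=1,PS=0
  L1 @0x52[19] → 0x53007  P=1,RW=1,US=1,PS=0
  L2 @0x53[4] → 0x54005  P=1,RW=0,US=1,PS=0
  ✗ PROTECTION_VIOLATION  [3 reads]

Access #2 fault: NONE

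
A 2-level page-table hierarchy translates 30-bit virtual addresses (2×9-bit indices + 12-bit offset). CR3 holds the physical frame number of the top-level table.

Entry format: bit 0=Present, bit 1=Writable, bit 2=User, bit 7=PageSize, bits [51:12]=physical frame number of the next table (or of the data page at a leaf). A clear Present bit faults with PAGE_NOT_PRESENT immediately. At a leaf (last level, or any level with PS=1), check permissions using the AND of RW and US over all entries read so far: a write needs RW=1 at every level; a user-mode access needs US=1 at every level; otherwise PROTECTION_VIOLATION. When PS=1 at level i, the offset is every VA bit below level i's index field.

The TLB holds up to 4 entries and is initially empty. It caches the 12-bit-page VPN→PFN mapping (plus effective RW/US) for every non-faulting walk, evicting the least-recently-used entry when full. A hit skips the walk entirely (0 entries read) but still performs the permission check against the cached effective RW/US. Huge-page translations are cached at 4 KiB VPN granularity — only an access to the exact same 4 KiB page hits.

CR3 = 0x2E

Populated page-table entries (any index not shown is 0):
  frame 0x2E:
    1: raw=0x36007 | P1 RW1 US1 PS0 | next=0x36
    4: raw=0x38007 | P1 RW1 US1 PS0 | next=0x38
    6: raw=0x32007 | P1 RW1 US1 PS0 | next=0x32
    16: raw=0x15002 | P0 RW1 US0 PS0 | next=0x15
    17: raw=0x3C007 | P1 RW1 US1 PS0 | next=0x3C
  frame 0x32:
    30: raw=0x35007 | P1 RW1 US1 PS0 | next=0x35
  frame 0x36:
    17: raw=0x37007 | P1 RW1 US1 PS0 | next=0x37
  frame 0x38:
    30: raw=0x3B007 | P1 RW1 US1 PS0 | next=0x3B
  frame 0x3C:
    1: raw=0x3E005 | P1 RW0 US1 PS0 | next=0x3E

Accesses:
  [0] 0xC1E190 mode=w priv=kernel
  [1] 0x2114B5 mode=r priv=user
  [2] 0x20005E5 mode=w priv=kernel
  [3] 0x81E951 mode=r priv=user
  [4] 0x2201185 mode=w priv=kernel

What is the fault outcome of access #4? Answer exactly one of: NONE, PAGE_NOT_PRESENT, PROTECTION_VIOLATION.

Per-access translation:
#0 VA=0xC1E190 (w,kernel):
  lvl0: tbl 0x2E, slot 6 ⇒ 0x32007 (P1/RW1/US1/PS0)
  lvl1: tbl 0x32, slot 30 ⇒ 0x35007 (P1/RW1/US1/PS0)
  → PA=0x35190  (2 entries read)
#1 VA=0x2114B5 (r,user):
  lvl0: tbl 0x2E, slot 1 ⇒ 0x36007 (P1/RW1/US1/PS0)
  lvl1: tbl 0x36, slot 17 ⇒ 0x37007 (P1/RW1/US1/PS0)
  → PA=0x374B5  (2 entries read)
#2 VA=0x20005E5 (w,kernel):
  lvl0: tbl 0x2E, slot 16 ⇒ 0x15002 (P0/RW1/US0/PS0)
  ✗ PAGE_NOT_PRESENT  [1 reads]
#3 VA=0x81E951 (r,user):
  lvl0: tbl 0x2E, slot 4 ⇒ 0x38007 (P1/RW1/US1/PS0)
  lvl1: tbl 0x38, slot 30 ⇒ 0x3B007 (P1/RW1/US1/PS0)
  → PA=0x3B951  (2 entries read)
#4 VA=0x2201185 (w,kernel):
  lvl0: tbl 0x2E, slot 17 ⇒ 0x3C007 (P1/RW1/US1/PS0)
  lvl1: tbl 0x3C, slot 1 ⇒ 0x3E005 (P1/RW0/US1/PS0)
  ✗ PROTECTION_VIOLATION  [2 reads]

Access #4 fault: PROTECTION_VIOLATION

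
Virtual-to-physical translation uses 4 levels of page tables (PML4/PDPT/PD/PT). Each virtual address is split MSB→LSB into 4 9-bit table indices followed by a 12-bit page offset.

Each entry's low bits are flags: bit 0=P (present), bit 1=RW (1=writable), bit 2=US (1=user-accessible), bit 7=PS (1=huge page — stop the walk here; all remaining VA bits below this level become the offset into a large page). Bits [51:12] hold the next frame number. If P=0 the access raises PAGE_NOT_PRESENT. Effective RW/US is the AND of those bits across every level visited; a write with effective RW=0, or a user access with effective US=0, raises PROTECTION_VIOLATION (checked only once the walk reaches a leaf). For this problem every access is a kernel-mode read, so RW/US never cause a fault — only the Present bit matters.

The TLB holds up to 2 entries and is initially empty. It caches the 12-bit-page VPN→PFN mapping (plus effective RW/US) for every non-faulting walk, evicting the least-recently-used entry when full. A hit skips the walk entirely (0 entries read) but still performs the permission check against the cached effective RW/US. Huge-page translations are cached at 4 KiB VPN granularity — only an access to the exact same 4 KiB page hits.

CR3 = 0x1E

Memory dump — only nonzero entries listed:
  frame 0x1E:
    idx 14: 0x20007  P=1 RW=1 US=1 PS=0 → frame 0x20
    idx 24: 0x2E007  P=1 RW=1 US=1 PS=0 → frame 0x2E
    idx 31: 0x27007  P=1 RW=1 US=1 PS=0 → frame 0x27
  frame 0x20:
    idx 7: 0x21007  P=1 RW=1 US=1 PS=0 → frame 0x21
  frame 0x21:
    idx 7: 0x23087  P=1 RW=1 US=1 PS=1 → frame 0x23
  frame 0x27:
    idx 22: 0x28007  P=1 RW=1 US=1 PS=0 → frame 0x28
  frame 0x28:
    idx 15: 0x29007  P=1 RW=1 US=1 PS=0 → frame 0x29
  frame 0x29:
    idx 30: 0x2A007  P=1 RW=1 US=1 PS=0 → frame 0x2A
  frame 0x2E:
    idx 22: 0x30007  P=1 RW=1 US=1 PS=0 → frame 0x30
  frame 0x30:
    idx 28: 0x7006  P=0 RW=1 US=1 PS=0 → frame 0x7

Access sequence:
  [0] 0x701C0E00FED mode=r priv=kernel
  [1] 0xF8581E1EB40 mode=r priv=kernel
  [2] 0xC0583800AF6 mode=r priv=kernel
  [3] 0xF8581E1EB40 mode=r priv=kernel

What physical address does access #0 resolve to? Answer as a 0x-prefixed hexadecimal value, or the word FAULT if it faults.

Trace:
#0 VA=0x701C0E00FED (r,kernel):
  L0 @0x1E[14] → 0x20007  P=1,RW=1,US=1,PS=0
  L1 @0x20[7] → 0x21007  P=1,RW=1,US=1,PS=0
  L2 @0x21[7] → 0x23087  P=1,RW=1,US=1,PS=1
  ⇒ phys 0x23FED (huge @L2)  [3 reads]
#1 VA=0xF8581E1EB40 (r,kernel):
  L0 @0x1E[31] → 0x27007  P=1,RW=1,US=1,PS=0
  L1 @0x27[22] → 0x28007  P=1,RW=1,US=1,PS=0
  L2 @0x28[15] → 0x29007  P=1,RW=1,US=1,PS=0
  L3 @0x29[30] → 0x2A007  P=1,RW=1,US=1,PS=0
  ⇒ phys 0x2AB40  [4 reads]
#2 VA=0xC0583800AF6 (r,kernel):
  L0 @0x1E[24] → 0x2E007  P=1,RW=1,US=1,PS=0
  L1 @0x2E[22] → 0x30007  P=1,RW=1,US=1,PS=0
  L2 @0x30[28] → 0x7006  P=0,RW=1,US=1,PS=0
  ✗ PAGE_NOT_PRESENT  [3 reads]
#3 VA=0xF8581E1EB40 (r,kernel):
  TLB hit vpn=0xF8581E1E → PA=0x2AB40

Access #0 PA: 0x23FED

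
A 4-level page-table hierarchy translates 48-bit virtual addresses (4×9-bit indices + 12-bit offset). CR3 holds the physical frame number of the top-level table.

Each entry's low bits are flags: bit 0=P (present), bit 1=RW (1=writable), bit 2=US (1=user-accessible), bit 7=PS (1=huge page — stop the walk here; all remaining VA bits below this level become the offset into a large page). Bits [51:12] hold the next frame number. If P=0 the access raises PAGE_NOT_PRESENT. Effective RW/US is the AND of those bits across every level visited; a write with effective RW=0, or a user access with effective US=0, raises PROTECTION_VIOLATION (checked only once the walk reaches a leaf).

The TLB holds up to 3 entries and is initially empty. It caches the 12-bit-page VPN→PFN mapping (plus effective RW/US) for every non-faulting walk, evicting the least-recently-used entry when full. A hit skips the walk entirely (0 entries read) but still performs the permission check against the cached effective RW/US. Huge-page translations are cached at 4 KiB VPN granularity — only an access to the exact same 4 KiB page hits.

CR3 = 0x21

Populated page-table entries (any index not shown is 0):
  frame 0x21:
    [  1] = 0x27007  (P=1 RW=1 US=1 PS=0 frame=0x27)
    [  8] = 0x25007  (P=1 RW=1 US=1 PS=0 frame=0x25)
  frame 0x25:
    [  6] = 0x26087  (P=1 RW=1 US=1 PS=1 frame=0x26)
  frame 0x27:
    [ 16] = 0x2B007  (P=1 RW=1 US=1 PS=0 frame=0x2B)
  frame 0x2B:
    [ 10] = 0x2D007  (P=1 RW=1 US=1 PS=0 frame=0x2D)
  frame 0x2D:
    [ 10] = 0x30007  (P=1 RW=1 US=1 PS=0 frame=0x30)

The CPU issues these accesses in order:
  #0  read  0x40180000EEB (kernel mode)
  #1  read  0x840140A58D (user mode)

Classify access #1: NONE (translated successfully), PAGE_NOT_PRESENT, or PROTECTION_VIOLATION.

Trace:
#0 VA=0x40180000EEB (r,kernel):
  lvl0: tbl 0x21, slot 8 ⇒ 0x25007 (P1/RW1/US1/PS0)
  lvl1: tbl 0x25, slot 6 ⇒ 0x26087 (P1/RW1/US1/PS1)
  → PA=0x26EEB (huge @L1)  (2 entries read)
#1 VA=0x840140A58D (r,user):
  lvl0: tbl 0x21, slot 1 ⇒ 0x27007 (P1/RW1/US1/PS0)
  lvl1: tbl 0x27, slot 16 ⇒ 0x2B007 (P1/RW1/US1/PS0)
  lvl2: tbl 0x2B, slot 10 ⇒ 0x2D007 (P1/RW1/US1/PS0)
  lvl3: tbl 0x2D, slot 10 ⇒ 0x30007 (P1/RW1/US1/PS0)
  → PA=0x3058D  (4 entries read)

Access #1 fault: NONE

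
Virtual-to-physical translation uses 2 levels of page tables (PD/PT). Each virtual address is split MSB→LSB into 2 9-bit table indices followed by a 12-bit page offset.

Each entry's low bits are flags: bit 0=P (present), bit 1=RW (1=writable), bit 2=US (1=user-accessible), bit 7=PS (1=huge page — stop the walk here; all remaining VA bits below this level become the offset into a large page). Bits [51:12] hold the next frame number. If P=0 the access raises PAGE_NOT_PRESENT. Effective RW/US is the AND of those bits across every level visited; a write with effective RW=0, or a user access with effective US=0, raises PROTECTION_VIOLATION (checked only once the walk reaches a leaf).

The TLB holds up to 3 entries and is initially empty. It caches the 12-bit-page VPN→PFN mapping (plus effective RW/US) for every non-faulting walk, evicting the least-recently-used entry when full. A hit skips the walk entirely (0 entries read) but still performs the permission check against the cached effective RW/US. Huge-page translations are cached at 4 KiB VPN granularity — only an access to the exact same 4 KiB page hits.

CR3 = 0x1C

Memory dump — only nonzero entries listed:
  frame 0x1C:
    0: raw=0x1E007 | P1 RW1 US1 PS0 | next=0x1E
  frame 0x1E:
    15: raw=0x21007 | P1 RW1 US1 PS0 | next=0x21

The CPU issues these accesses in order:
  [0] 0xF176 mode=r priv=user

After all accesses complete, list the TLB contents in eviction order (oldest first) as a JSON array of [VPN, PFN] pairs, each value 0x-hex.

Per-access translation:
#0 VA=0xF176 (r,user):
  lvl0: tbl 0x1C, slot 0 ⇒ 0x1E007 (P1/RW1/US1/PS0)
  lvl1: tbl 0x1E, slot 15 ⇒ 0x21007 (P1/RW1/US1/PS0)
  ✓ 0x21176  — 2 lookups

TLB: [["0xF", "0x21"]]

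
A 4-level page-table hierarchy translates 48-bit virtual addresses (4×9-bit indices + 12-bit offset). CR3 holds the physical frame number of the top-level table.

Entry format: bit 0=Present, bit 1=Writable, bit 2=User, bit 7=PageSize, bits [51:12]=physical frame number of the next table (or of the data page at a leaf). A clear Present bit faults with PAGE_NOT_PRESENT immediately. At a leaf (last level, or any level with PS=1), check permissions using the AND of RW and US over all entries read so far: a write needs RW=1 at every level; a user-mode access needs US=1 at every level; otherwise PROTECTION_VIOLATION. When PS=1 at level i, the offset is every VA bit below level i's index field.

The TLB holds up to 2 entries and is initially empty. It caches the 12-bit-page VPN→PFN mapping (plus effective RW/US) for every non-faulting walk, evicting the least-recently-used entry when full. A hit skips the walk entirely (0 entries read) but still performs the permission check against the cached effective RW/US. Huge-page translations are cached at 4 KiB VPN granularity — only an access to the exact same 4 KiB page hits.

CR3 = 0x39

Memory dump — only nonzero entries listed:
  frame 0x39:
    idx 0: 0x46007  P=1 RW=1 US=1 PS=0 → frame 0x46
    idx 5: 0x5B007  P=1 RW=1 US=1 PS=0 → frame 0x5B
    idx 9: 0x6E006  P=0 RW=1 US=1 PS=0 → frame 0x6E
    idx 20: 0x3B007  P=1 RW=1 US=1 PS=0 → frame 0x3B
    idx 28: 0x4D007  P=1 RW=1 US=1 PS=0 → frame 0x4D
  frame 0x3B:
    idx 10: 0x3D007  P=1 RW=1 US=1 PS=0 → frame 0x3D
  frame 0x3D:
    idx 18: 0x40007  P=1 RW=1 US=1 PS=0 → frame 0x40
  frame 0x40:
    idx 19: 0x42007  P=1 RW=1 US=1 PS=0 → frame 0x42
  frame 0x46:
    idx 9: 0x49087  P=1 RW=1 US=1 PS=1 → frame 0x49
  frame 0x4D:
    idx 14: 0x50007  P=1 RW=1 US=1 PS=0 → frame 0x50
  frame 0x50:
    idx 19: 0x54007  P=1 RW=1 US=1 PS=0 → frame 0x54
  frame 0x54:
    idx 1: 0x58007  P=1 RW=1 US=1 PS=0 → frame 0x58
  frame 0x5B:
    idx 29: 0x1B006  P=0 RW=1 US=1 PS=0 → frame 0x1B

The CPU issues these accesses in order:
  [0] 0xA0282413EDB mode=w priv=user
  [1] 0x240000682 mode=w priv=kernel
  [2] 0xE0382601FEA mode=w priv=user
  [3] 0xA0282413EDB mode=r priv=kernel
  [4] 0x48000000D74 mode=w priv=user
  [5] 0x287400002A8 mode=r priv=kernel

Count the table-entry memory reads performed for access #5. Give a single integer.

Per-access translation:
#0 VA=0xA0282413EDB (w,user):
  lvl0: tbl 0x39, slot 20 ⇒ 0x3B007 (P1/RW1/US1/PS0)
  lvl1: tbl 0x3B, slot 10 ⇒ 0x3D007 (P1/RW1/US1/PS0)
  lvl2: tbl 0x3D, slot 18 ⇒ 0x40007 (P1/RW1/US1/PS0)
  lvl3: tbl 0x40, slot 19 ⇒ 0x42007 (P1/RW1/US1/PS0)
  → PA=0x42EDB  (4 entries read)
#1 VA=0x240000682 (w,kernel):
  lvl0: tbl 0x39, slot 0 ⇒ 0x46007 (P1/RW1/US1/PS0)
  lvl1: tbl 0x46, slot 9 ⇒ 0x49087 (P1/RW1/US1/PS1)
  → PA=0x49682 (huge @L1)  (2 entries read)
#2 VA=0xE0382601FEA (w,user):
  lvl0: tbl 0x39, slot 28 ⇒ 0x4D007 (P1/RW1/US1/PS0)
  lvl1: tbl 0x4D, slot 14 ⇒ 0x50007 (P1/RW1/US1/PS0)
  lvl2: tbl 0x50, slot 19 ⇒ 0x54007 (P1/RW1/US1/PS0)
  lvl3: tbl 0x54, slot 1 ⇒ 0x58007 (P1/RW1/US1/PS0)
  → PA=0x58FEA  (4 entries read)
#3 VA=0xA0282413EDB (r,kernel):
  lvl0: tbl 0x39, slot 20 ⇒ 0x3B007 (P1/RW1/US1/PS0)
  lvl1: tbl 0x3B, slot 10 ⇒ 0x3D007 (P1/RW1/US1/PS0)
  lvl2: tbl 0x3D, slot 18 ⇒ 0x40007 (P1/RW1/US1/PS0)
  lvl3: tbl 0x40, slot 19 ⇒ 0x42007 (P1/RW1/US1/PS0)
  → PA=0x42EDB  (4 entries read)
#4 VA=0x48000000D74 (w,user):
  lvl0: tbl 0x39, slot 9 ⇒ 0x6E006 (P0/RW1/US1/PS0)
  ⇒ fault: PAGE_NOT_PRESENT  — 1 lookups
#5 VA=0x287400002A8 (r,kernel):
  lvl0: tbl 0x39, slot 5 ⇒ 0x5B007 (P1/RW1/US1/PS0)
  lvl1: tbl 0x5B, slot 29 ⇒ 0x1B006 (P0/RW1/US1/PS0)
  ⇒ fault: PAGE_NOT_PRESENT  — 2 lookups

Entries read for #5: 2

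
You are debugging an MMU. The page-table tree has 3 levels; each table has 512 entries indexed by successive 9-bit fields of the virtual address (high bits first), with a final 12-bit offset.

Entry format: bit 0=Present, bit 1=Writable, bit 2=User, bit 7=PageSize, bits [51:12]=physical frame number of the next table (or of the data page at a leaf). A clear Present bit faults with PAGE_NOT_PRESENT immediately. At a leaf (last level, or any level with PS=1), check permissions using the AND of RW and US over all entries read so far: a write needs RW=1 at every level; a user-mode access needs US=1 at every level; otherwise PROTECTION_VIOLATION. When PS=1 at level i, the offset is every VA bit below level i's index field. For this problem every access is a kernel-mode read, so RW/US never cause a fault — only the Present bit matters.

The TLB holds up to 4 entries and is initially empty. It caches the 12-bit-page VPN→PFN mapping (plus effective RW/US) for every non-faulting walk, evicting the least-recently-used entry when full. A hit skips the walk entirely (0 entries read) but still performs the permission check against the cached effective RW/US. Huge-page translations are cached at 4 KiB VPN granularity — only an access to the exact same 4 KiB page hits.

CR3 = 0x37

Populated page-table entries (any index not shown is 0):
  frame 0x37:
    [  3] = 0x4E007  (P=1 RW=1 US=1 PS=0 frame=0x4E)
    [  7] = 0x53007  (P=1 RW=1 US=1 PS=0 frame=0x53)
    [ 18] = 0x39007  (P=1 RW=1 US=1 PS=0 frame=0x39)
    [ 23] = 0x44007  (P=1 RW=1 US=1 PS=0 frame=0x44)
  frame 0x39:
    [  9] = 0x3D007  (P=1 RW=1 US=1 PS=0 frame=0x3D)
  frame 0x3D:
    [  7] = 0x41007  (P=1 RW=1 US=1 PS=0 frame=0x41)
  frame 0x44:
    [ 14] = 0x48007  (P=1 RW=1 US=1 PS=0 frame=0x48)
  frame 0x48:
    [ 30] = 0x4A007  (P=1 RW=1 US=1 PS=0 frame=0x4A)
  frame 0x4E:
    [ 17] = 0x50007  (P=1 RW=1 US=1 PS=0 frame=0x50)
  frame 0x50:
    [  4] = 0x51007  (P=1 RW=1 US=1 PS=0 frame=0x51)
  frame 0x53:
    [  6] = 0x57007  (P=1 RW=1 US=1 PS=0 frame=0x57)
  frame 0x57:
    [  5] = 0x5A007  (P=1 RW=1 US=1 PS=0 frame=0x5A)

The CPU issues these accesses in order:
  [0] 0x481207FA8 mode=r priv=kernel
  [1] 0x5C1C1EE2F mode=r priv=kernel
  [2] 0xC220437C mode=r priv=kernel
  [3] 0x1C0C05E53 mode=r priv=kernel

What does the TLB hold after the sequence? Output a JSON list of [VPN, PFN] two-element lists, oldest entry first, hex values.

Walk each access:
#0 VA=0x481207FA8 (r,kernel):
  lvl0: tbl 0x37, slot 18 ⇒ 0x39007 (P1/RW1/US1/PS0)
  lvl1: tbl 0x39, slot 9 ⇒ 0x3D007 (P1/RW1/US1/PS0)
  lvl2: tbl 0x3D, slot 7 ⇒ 0x41007 (P1/RW1/US1/PS0)
  → PA=0x41FA8  (3 entries read)
#1 VA=0x5C1C1EE2F (r,kernel):
  lvl0: tbl 0x37, slot 23 ⇒ 0x44007 (P1/RW1/US1/PS0)
  lvl1: tbl 0x44, slot 14 ⇒ 0x48007 (P1/RW1/US1/PS0)
  lvl2: tbl 0x48, slot 30 ⇒ 0x4A007 (P1/RW1/US1/PS0)
  → PA=0x4AE2F  (3 entries read)
#2 VA=0xC220437C (r,kernel):
  lvl0: tbl 0x37, slot 3 ⇒ 0x4E007 (P1/RW1/US1/PS0)
  lvl1: tbl 0x4E, slot 17 ⇒ 0x50007 (P1/RW1/US1/PS0)
  lvl2: tbl 0x50, slot 4 ⇒ 0x51007 (P1/RW1/US1/PS0)
  → PA=0x5137C  (3 entries read)
#3 VA=0x1C0C05E53 (r,kernel):
  lvl0: tbl 0x37, slot 7 ⇒ 0x53007 (P1/RW1/US1/PS0)
  lvl1: tbl 0x53, slot 6 ⇒ 0x57007 (P1/RW1/US1/PS0)
  lvl2: tbl 0x57, slot 5 ⇒ 0x5A007 (P1/RW1/US1/PS0)
  → PA=0x5AE53  (3 entries read)

TLB: [["0x481207", "0x41"], ["0x5C1C1E", "0x4A"], ["0xC2204", "0x51"], ["0x1C0C05", "0x5A"]]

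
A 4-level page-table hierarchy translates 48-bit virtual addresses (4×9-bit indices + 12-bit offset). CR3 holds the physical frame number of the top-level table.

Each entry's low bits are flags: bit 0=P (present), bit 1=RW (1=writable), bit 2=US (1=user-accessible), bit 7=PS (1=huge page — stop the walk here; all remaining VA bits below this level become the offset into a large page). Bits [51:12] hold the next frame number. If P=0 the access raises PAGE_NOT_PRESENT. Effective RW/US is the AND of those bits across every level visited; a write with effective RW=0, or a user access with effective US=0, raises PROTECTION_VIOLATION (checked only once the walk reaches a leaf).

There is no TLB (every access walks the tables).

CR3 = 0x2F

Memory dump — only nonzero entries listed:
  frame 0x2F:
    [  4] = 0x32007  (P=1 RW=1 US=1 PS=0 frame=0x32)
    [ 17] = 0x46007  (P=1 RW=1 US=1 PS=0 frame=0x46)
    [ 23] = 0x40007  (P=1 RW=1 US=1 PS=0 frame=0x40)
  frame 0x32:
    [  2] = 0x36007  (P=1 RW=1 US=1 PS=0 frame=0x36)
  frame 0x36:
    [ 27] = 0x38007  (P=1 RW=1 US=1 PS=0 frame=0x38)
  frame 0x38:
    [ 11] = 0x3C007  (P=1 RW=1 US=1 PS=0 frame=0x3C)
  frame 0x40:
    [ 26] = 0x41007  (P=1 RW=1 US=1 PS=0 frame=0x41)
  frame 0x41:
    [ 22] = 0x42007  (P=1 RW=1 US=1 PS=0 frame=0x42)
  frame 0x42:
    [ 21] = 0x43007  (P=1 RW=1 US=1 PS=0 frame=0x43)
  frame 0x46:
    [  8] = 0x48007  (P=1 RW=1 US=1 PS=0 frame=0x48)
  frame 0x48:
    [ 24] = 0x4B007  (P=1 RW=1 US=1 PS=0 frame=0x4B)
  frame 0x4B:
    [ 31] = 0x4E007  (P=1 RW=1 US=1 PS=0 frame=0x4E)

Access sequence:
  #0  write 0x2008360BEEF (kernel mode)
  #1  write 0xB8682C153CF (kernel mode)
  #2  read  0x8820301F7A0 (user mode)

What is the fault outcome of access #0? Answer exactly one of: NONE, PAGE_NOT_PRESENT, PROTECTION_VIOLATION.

Trace:
#0 VA=0x2008360BEEF (w,kernel):
  L0: frame=0x2F idx=4 entry=0x32007 [P=1 RW=1 US=1 PS=0]
  L1: frame=0x32 idx=2 entry=0x36007 [P=1 RW=1 US=1 PS=0]
  L2: frame=0x36 idx=27 entry=0x38007 [P=1 RW=1 US=1 PS=0]
  L3: frame=0x38 idx=11 entry=0x3C007 [P=1 RW=1 US=1 PS=0]
  ✓ 0x3CEEF  — 4 lookups
#1 VA=0xB8682C153CF (w,kernel):
  L0: frame=0x2F idx=23 entry=0x40007 [P=1 RW=1 US=1 PS=0]
  L1: frame=0x40 idx=26 entry=0x41007 [P=1 RW=1 US=1 PS=0]
  L2: frame=0x41 idx=22 entry=0x42007 [P=1 RW=1 US=1 PS=0]
  L3: frame=0x42 idx=21 entry=0x43007 [P=1 RW=1 US=1 PS=0]
  ✓ 0x433CF  — 4 lookups
#2 VA=0x8820301F7A0 (r,user):
  L0: frame=0x2F idx=17 entry=0x46007 [P=1 RW=1 US=1 PS=0]
  L1: frame=0x46 idx=8 entry=0x48007 [P=1 RW=1 US=1 PS=0]
  L2: frame=0x48 idx=24 entry=0x4B007 [P=1 RW=1 US=1 PS=0]
  L3: frame=0x4B idx=31 entry=0x4E007 [P=1 RW=1 US=1 PS=0]
  ✓ 0x4E7A0  — 4 lookups

Access #0 fault: NONE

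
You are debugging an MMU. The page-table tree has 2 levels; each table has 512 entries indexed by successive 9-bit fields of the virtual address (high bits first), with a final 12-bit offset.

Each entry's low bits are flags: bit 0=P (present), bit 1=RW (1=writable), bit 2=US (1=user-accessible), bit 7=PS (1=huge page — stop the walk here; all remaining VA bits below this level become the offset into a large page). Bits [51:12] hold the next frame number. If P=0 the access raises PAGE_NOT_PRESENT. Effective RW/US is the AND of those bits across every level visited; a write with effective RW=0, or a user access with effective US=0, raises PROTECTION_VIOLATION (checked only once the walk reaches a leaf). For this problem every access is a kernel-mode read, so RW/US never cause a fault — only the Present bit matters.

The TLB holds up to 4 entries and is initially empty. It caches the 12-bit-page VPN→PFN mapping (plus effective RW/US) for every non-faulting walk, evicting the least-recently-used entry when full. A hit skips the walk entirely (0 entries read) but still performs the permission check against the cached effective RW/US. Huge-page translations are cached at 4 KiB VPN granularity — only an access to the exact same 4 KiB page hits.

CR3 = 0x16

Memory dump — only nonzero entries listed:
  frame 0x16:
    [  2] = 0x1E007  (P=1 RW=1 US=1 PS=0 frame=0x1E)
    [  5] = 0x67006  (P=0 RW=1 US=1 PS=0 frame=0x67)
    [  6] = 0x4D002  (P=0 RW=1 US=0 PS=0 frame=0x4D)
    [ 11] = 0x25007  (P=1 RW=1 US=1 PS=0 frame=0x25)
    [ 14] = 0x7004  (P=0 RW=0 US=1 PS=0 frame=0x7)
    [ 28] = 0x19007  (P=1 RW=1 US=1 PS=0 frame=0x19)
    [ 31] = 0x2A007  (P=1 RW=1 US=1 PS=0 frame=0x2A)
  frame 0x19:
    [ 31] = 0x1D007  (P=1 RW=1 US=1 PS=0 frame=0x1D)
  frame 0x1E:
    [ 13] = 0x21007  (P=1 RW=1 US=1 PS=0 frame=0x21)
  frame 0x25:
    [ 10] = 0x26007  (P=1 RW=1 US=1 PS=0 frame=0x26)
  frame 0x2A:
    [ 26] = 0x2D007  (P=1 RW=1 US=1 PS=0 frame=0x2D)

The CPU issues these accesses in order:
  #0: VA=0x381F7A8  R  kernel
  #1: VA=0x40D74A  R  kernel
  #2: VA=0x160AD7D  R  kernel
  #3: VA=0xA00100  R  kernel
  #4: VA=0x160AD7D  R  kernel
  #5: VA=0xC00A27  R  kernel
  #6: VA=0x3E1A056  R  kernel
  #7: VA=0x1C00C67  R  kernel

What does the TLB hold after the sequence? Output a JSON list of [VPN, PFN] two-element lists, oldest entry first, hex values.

Trace:
#0 VA=0x381F7A8 (r,kernel):
  L0 @0x16[28] → 0x19007  P=1,RW=1,US=1,PS=0
  L1 @0x19[31] → 0x1D007  P=1,RW=1,US=1,PS=0
  ✓ 0x1D7A8  — 2 lookups
#1 VA=0x40D74A (r,kernel):
  L0 @0x16[2] → 0x1E007  P=1,RW=1,US=1,PS=0
  L1 @0x1E[13] → 0x21007  P=1,RW=1,US=1,PS=0
  ✓ 0x2174A  — 2 lookups
#2 VA=0x160AD7D (r,kernel):
  L0 @0x16[11] → 0x25007  P=1,RW=1,US=1,PS=0
  L1 @0x25[10] → 0x26007  P=1,RW=1,US=1,PS=0
  ✓ 0x26D7D  — 2 lookups
#3 VA=0xA00100 (r,kernel):
  L0 @0x16[5] → 0x67006  P=0,RW=1,US=1,PS=0
  ⇒ fault: PAGE_NOT_PRESENT  — 1 lookups
#4 VA=0x160AD7D (r,kernel):
  TLB hit vpn=0x160A → PA=0x26D7D
#5 VA=0xC00A27 (r,kernel):
  L0 @0x16[6] → 0x4D002  P=0,RW=1,US=0,PS=0
  ⇒ fault: PAGE_NOT_PRESENT  — 1 lookups
#6 VA=0x3E1A056 (r,kernel):
  L0 @0x16[31] → 0x2A007  P=1,RW=1,US=1,PS=0
  L1 @0x2A[26] → 0x2D007  P=1,RW=1,US=1,PS=0
  ✓ 0x2D056  — 2 lookups
#7 VA=0x1C00C67 (r,kernel):
  L0 @0x16[14] → 0x7004  P=0,RW=0,US=1,PS=0
  ⇒ fault: PAGE_NOT_PRESENT  — 1 lookups

TLB: [["0x381F", "0x1D"], ["0x40D", "0x21"], ["0x160A", "0x26"], ["0x3E1A", "0x2D"]]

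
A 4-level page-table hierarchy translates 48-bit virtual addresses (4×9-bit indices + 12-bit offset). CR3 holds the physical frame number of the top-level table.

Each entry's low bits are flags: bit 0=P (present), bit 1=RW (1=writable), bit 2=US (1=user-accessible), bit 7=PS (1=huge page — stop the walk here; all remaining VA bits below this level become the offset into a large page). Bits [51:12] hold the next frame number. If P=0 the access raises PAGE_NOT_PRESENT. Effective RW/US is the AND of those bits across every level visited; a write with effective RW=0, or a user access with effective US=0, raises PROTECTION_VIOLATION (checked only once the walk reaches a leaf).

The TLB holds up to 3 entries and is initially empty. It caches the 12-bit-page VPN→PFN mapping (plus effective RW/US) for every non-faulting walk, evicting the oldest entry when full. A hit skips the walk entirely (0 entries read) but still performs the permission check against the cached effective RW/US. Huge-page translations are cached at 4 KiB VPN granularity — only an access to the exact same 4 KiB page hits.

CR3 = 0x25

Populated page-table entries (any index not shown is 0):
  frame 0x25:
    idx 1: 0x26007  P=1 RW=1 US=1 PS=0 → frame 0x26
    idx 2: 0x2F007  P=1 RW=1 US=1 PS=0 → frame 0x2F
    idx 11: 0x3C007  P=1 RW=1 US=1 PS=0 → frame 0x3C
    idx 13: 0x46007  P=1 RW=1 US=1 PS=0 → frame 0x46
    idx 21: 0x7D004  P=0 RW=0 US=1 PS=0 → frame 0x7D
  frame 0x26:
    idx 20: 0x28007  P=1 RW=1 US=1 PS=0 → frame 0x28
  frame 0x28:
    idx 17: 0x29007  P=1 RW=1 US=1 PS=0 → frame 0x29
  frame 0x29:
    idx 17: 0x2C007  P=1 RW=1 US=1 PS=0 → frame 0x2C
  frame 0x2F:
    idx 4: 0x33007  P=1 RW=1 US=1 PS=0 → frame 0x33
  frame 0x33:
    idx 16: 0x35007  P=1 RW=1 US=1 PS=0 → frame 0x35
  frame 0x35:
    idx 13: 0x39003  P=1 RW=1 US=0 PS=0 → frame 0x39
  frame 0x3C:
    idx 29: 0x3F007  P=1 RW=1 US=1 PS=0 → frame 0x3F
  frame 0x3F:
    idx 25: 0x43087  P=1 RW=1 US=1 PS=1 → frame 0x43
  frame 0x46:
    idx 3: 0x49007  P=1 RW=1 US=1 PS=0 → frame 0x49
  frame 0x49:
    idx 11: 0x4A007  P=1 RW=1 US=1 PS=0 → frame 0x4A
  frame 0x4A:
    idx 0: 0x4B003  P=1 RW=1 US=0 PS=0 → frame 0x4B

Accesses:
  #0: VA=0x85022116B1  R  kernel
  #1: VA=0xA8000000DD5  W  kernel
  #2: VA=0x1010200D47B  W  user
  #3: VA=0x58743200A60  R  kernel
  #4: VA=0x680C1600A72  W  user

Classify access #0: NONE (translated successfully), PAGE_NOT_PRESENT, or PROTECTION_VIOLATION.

Walk each access:
#0 VA=0x85022116B1 (r,kernel):
  [0] read 0x25 idx=1: raw=0x26007 flags P=1 W=1 U=1 S=0
  [1] read 0x26 idx=20: raw=0x28007 flags P=1 W=1 U=1 S=0
  [2] read 0x28 idx=17: raw=0x29007 flags P=1 W=1 U=1 S=0
  [3] read 0x29 idx=17: raw=0x2C007 flags P=1 W=1 U=1 S=0
  → PA=0x2C6B1  (4 entries read)
#1 VA=0xA8000000DD5 (w,kernel):
  [0] read 0x25 idx=21: raw=0x7D004 flags P=0 W=0 U=1 S=0
  ✗ PAGE_NOT_PRESENT  [1 reads]
#2 VA=0x1010200D47B (w,user):
  [0] read 0x25 idx=2: raw=0x2F007 flags P=1 W=1 U=1 S=0
  [1] read 0x2F idx=4: raw=0x33007 flags P=1 W=1 U=1 S=0
  [2] read 0x33 idx=16: raw=0x35007 flags P=1 W=1 U=1 S=0
  [3] read 0x35 idx=13: raw=0x39003 flags P=1 W=1 U=0 S=0
  ✗ PROTECTION_VIOLATION  [4 reads]
#3 VA=0x58743200A60 (r,kernel):
  [0] read 0x25 idx=11: raw=0x3C007 flags P=1 W=1 U=1 S=0
  [1] read 0x3C idx=29: raw=0x3F007 flags P=1 W=1 U=1 S=0
  [2] read 0x3F idx=25: raw=0x43087 flags P=1 W=1 U=1 S=1
  → PA=0x43A60 (huge @L2)  (3 entries read)
#4 VA=0x680C1600A72 (w,user):
  [0] read 0x25 idx=13: raw=0x46007 flags P=1 W=1 U=1 S=0
  [1] read 0x46 idx=3: raw=0x49007 flags P=1 W=1 U=1 S=0
  [2] read 0x49 idx=11: raw=0x4A007 flags P=1 W=1 U=1 S=0
  [3] read 0x4A idx=0: raw=0x4B003 flags P=1 W=1 U=0 S=0
  ✗ PROTECTION_VIOLATION  [4 reads]

Access #0 fault: NONE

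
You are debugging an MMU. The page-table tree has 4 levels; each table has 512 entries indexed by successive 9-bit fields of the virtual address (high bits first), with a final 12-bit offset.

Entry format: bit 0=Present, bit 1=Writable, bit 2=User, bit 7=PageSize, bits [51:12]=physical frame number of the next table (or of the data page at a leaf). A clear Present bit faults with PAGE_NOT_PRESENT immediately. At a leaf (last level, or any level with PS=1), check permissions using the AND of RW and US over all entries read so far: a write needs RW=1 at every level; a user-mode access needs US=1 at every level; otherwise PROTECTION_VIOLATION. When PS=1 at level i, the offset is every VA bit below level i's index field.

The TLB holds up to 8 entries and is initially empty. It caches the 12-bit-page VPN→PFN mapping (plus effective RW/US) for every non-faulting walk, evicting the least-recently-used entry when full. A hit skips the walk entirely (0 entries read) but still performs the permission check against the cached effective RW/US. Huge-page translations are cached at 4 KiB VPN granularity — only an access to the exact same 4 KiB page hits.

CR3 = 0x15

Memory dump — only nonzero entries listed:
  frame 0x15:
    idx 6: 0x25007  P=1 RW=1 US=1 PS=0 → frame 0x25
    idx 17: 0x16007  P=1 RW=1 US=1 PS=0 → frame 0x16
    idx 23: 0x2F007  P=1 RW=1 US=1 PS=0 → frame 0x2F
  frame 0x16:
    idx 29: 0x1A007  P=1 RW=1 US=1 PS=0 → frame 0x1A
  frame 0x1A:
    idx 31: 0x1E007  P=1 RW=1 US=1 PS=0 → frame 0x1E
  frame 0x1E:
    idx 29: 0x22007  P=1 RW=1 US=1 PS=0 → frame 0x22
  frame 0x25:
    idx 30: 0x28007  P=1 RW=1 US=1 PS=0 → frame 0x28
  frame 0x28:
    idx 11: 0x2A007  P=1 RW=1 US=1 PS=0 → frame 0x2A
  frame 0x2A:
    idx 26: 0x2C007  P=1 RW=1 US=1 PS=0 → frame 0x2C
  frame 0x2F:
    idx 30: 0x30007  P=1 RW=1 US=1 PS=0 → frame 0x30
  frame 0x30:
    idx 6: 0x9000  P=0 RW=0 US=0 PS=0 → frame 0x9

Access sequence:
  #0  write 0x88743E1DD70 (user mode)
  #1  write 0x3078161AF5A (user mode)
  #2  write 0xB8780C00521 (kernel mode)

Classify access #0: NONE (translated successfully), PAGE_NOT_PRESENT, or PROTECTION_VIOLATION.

Walk each access:
#0 VA=0x88743E1DD70 (w,user):
  L0 @0x15[17] → 0x16007  P=1,RW=1,US=1,PS=0
  L1 @0x16[29] → 0x1A007  P=1,RW=1,US=1,PS=0
  L2 @0x1A[31] → 0x1E007  P=1,RW=1,US=1,PS=0
  L3 @0x1E[29] → 0x22007  P=1,RW=1,US=1,PS=0
  → PA=0x22D70  (4 entries read)
#1 VA=0x3078161AF5A (w,user):
  L0 @0x15[6] → 0x25007  P=1,RW=1,US=1,PS=0
  L1 @0x25[30] → 0x28007  P=1,RW=1,US=1,PS=0
  L2 @0x28[11] → 0x2A007  P=1,RW=1,US=1,PS=0
  L3 @0x2A[26] → 0x2C007  P=1,RW=1,US=1,PS=0
  → PA=0x2CF5A  (4 entries read)
#2 VA=0xB8780C00521 (w,kernel):
  L0 @0x15[23] → 0x2F007  P=1,RW=1,US=1,PS=0
  L1 @0x2F[30] → 0x30007  P=1,RW=1,US=1,PS=0
  L2 @0x30[6] → 0x9000  P=0,RW=0,US=0,PS=0
  ✗ PAGE_NOT_PRESENT  [3 reads]

Access #0 fault: NONE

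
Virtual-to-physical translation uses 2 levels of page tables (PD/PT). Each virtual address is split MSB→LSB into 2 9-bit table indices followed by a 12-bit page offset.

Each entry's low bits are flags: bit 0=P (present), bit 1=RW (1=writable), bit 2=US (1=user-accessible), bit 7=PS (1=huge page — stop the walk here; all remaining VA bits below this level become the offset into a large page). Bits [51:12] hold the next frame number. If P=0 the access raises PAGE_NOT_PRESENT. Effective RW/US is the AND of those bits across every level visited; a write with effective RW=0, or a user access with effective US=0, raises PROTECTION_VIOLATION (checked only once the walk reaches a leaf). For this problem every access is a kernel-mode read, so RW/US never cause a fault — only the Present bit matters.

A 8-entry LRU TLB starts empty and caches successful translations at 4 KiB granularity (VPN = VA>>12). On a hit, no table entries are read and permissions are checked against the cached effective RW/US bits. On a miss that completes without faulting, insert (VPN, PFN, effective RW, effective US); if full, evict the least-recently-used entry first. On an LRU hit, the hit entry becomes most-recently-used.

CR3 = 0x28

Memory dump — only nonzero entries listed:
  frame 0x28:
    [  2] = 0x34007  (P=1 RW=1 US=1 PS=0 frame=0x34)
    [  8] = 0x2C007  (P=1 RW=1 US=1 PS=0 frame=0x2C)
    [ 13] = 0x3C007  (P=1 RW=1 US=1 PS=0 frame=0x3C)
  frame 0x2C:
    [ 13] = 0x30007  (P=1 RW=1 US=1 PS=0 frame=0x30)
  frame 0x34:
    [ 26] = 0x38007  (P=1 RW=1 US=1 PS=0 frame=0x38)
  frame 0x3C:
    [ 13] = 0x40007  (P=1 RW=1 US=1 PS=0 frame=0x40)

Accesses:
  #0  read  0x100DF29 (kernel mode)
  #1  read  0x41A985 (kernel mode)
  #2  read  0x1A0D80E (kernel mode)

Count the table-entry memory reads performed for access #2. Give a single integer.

Trace:
#0 VA=0x100DF29 (r,kernel):
  L0: frame=0x28 idx=8 entry=0x2C007 [P=1 RW=1 US=1 PS=0]
  L1: frame=0x2C idx=13 entry=0x30007 [P=1 RW=1 US=1 PS=0]
  ✓ 0x30F29  — 2 lookups
#1 VA=0x41A985 (r,kernel):
  L0: frame=0x28 idx=2 entry=0x34007 [P=1 RW=1 US=1 PS=0]
  L1: frame=0x34 idx=26 entry=0x38007 [P=1 RW=1 US=1 PS=0]
  ✓ 0x38985  — 2 lookups
#2 VA=0x1A0D80E (r,kernel):
  L0: frame=0x28 idx=13 entry=0x3C007 [P=1 RW=1 US=1 PS=0]
  L1: frame=0x3C idx=13 entry=0x40007 [P=1 RW=1 US=1 PS=0]
  ✓ 0x4080E  — 2 lookups

Entries read for #2: 2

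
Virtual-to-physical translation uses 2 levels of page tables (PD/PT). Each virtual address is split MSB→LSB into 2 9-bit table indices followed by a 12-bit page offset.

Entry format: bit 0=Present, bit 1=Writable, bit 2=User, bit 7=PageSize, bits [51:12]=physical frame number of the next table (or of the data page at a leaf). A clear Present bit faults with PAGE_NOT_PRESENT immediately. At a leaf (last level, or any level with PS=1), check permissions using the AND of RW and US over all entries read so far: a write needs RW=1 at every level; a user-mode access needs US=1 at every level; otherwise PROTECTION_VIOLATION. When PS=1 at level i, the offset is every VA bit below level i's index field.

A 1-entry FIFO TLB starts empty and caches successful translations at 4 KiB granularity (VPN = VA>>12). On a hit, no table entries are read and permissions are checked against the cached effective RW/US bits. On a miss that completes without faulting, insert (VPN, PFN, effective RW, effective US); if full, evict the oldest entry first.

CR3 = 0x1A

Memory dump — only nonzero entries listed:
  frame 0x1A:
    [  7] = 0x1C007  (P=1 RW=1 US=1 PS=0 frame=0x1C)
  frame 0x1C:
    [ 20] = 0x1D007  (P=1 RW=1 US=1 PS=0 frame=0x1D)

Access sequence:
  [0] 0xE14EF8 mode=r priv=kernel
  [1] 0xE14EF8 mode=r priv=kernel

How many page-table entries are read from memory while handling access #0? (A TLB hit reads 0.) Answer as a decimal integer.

Walk each access:
#0 VA=0xE14EF8 (r,kernel):
  lvl0: tbl 0x1A, slot 7 ⇒ 0x1C007 (P1/RW1/US1/PS0)
  lvl1: tbl 0x1C, slot 20 ⇒ 0x1D007 (P1/RW1/US1/PS0)
  → PA=0x1DEF8  (2 entries read)
#1 VA=0xE14EF8 (r,kernel):
  TLB hit vpn=0xE14 → PA=0x1DEF8

Entries read for #0: 2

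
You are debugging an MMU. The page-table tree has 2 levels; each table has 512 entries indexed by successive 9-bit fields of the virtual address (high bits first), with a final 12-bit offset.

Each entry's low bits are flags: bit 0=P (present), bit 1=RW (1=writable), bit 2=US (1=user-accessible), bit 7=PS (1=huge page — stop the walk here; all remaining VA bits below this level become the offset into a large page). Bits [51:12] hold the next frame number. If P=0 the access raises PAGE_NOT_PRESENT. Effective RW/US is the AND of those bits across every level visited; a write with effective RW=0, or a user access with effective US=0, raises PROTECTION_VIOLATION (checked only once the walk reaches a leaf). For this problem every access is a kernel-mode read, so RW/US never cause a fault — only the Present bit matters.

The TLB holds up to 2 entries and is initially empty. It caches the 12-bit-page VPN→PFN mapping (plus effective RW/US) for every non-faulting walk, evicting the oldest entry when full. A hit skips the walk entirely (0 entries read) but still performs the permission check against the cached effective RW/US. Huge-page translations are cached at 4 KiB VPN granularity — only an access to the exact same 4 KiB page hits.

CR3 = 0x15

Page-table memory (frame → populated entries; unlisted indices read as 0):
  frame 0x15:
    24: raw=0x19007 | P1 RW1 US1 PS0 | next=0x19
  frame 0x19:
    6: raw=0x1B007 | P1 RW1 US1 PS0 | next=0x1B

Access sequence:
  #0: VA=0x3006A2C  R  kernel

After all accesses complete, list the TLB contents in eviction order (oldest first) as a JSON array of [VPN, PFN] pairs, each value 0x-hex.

Walk each access:
#0 VA=0x3006A2C (r,kernel):
  lvl0: tbl 0x15, slot 24 ⇒ 0x19007 (P1/RW1/US1/PS0)
  lvl1: tbl 0x19, slot 6 ⇒ 0x1B007 (P1/RW1/US1/PS0)
  → PA=0x1BA2C  (2 entries read)

TLB: [["0x3006", "0x1B"]]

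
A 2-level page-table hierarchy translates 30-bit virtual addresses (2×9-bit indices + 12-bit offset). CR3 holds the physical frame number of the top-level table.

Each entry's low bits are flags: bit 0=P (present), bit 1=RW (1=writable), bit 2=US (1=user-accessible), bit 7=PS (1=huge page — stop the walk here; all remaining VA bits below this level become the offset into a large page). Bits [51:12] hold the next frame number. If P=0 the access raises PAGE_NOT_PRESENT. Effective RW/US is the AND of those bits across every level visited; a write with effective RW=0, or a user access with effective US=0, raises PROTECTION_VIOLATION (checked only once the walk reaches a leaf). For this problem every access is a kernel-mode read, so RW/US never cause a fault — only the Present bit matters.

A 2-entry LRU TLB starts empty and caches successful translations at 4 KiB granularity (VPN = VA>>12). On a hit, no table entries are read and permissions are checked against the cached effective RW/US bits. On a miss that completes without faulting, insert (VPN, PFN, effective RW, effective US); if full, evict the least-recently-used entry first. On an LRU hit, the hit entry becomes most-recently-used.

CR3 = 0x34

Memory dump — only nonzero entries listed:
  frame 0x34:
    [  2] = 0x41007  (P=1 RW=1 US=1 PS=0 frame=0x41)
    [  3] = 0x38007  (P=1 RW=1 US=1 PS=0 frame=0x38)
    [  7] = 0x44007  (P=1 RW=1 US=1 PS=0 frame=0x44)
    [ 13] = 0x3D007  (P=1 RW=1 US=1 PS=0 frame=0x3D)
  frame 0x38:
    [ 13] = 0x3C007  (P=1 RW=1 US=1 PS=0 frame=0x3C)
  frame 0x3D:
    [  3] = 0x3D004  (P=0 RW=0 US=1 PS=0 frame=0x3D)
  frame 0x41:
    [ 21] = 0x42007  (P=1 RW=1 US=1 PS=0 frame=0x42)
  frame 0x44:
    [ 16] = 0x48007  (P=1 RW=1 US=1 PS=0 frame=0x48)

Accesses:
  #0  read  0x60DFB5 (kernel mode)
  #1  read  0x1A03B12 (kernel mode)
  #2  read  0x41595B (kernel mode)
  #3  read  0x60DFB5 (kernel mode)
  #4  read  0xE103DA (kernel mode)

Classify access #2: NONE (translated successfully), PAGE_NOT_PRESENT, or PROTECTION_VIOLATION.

Per-access translation:
#0 VA=0x60DFB5 (r,kernel):
  [0] read 0x34 idx=3: raw=0x38007 flags P=1 W=1 U=1 S=0
  [1] read 0x38 idx=13: raw=0x3C007 flags P=1 W=1 U=1 S=0
  ⇒ phys 0x3CFB5  [2 reads]
#1 VA=0x1A03B12 (r,kernel):
  [0] read 0x34 idx=13: raw=0x3D007 flags P=1 W=1 U=1 S=0
  [1] read 0x3D idx=3: raw=0x3D004 flags P=0 W=0 U=1 S=0
  ✗ PAGE_NOT_PRESENT  [2 reads]
#2 VA=0x41595B (r,kernel):
  [0] read 0x34 idx=2: raw=0x41007 flags P=1 W=1 U=1 S=0
  [1] read 0x41 idx=21: raw=0x42007 flags P=1 W=1 U=1 S=0
  ⇒ phys 0x4295B  [2 reads]
#3 VA=0x60DFB5 (r,kernel):
  TLB hit vpn=0x60D → PA=0x3CFB5
#4 VA=0xE103DA (r,kernel):
  [0] read 0x34 idx=7: raw=0x44007 flags P=1 W=1 U=1 S=0
  [1] read 0x44 idx=16: raw=0x48007 flags P=1 W=1 U=1 S=0
  ⇒ phys 0x483DA  [2 reads]

Access #2 fault: NONE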